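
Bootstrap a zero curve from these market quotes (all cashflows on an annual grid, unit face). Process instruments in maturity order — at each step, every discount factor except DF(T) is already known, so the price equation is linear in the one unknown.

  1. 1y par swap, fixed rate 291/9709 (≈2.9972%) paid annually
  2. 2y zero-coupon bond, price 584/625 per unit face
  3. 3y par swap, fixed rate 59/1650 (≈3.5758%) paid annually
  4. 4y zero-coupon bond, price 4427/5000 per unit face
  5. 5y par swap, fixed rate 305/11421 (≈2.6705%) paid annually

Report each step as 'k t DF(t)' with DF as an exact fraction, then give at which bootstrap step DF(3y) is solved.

step 1 [1y] swap r/1=291/9709: DF=(1 − 291/9709·(0))/(1+291/9709) = 9709/10000 ≈ 0.970900
step 2 [2y] zero: DF = P = 584/625 ≈ 0.934400
step 3 [3y] swap r/1=59/1650: DF=(1 − 59/1650·(0.970900+0.934400))/(1+59/1650) = 8997/10000 ≈ 0.899700
step 4 [4y] zero: DF = P = 4427/5000 ≈ 0.885400
step 5 [5y] swap r/1=305/11421: DF=(1 − 305/11421·(0.970900+0.934400+0.899700+0.885400))/(1+305/11421) = 439/500 ≈ 0.878000

1 1 9709/10000
2 2 584/625
3 3 8997/10000
4 4 4427/5000
5 5 439/500
DF(3y) is solved at step 3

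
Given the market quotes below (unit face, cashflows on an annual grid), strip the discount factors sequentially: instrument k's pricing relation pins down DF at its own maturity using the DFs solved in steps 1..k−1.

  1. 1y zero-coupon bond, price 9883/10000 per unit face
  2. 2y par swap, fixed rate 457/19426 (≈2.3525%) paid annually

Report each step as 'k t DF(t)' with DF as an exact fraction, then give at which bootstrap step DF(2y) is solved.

1 1 9883/10000
2 2 9543/10000
DF(2y) is solved at step 2

step 1 [1y] zero: DF = P = 9883/10000 ≈ 0.988300
step 2 [2y] swap r/1=457/19426: DF=(1 − 457/19426·(0.988300))/(1+457/19426) = 9543/10000 ≈ 0.954300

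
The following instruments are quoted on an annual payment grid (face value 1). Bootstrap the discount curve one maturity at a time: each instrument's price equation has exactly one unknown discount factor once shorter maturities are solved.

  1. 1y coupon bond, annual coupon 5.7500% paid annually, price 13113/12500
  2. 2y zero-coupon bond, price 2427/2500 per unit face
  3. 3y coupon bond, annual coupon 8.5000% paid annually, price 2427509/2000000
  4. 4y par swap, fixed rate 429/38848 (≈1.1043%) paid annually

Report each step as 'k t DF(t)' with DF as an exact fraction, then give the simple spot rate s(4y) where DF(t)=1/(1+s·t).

1 1 124/125
2 2 2427/2500
3 3 9649/10000
4 4 9571/10000
s(4y) = (1/(9571/10000) − 1)/(4) = 429/38284 ≈ 1.1206%

step 1 [1y] bond c/1=23/400: DF=(13113/12500 − 23/400·(0))/(1+23/400) = 124/125 ≈ 0.992000
step 2 [2y] zero: DF = P = 2427/2500 ≈ 0.970800
step 3 [3y] bond c/1=17/200: DF=(2427509/2000000 − 17/200·(0.992000+0.970800))/(1+17/200) = 9649/10000 ≈ 0.964900
step 4 [4y] swap r/1=429/38848: DF=(1 − 429/38848·(0.992000+0.970800+0.964900))/(1+429/38848) = 9571/10000 ≈ 0.957100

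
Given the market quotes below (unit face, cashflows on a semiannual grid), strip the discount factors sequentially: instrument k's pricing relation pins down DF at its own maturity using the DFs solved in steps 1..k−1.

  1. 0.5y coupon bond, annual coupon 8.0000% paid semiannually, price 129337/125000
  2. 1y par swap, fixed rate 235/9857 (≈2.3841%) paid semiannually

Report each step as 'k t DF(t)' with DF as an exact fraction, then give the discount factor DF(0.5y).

1 1/2 9949/10000
2 1 1953/2000
DF(0.5y) = 9949/10000 ≈ 0.994900

step 1 [0.5y] bond c/2=1/25: DF=(129337/125000 − 1/25·(0))/(1+1/25) = 9949/10000 ≈ 0.994900
step 2 [1y] swap r/2=235/19714: DF=(1 − 235/19714·(0.994900))/(1+235/19714) = 1953/2000 ≈ 0.976500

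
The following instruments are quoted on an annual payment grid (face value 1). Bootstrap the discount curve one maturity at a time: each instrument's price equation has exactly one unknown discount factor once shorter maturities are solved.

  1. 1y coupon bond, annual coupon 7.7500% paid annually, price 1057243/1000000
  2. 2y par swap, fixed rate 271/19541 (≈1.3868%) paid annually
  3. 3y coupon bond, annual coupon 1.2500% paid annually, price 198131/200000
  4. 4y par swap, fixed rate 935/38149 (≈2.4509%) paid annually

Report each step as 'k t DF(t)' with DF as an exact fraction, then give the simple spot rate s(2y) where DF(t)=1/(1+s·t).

step 1 [1y] bond c/1=31/400: DF=(1057243/1000000 − 31/400·(0))/(1+31/400) = 2453/2500 ≈ 0.981200
step 2 [2y] swap r/1=271/19541: DF=(1 − 271/19541·(0.981200))/(1+271/19541) = 9729/10000 ≈ 0.972900
step 3 [3y] bond c/1=1/80: DF=(198131/200000 − 1/80·(0.981200+0.972900))/(1+1/80) = 9543/10000 ≈ 0.954300
step 4 [4y] swap r/1=935/38149: DF=(1 − 935/38149·(0.981200+0.972900+0.954300))/(1+935/38149) = 1813/2000 ≈ 0.906500

1 1 2453/2500
2 2 9729/10000
3 3 9543/10000
4 4 1813/2000
s(2y) = (1/(9729/10000) − 1)/(2) = 271/19458 ≈ 1.3927%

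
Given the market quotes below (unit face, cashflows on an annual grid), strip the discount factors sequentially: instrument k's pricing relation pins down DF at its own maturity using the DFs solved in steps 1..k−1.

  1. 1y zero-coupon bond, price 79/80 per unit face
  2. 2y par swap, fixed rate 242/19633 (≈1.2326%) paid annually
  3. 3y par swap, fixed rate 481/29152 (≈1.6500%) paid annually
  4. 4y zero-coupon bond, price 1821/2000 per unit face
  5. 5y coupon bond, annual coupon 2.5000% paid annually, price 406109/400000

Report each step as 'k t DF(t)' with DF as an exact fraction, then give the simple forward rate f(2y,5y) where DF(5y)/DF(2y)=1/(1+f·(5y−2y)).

1 1 79/80
2 2 4879/5000
3 3 9519/10000
4 4 1821/2000
5 5 2243/2500
f(2y,5y) = ((4879/5000)/(2243/2500) − 1)/(3) = 131/4486 ≈ 2.9202%

step 1 [1y] zero: DF = P = 79/80 ≈ 0.987500
step 2 [2y] swap r/1=242/19633: DF=(1 − 242/19633·(0.987500))/(1+242/19633) = 4879/5000 ≈ 0.975800
step 3 [3y] swap r/1=481/29152: DF=(1 − 481/29152·(0.987500+0.975800))/(1+481/29152) = 9519/10000 ≈ 0.951900
step 4 [4y] zero: DF = P = 1821/2000 ≈ 0.910500
step 5 [5y] bond c/1=1/40: DF=(406109/400000 − 1/40·(0.987500+0.975800+0.951900+0.910500))/(1+1/40) = 2243/2500 ≈ 0.897200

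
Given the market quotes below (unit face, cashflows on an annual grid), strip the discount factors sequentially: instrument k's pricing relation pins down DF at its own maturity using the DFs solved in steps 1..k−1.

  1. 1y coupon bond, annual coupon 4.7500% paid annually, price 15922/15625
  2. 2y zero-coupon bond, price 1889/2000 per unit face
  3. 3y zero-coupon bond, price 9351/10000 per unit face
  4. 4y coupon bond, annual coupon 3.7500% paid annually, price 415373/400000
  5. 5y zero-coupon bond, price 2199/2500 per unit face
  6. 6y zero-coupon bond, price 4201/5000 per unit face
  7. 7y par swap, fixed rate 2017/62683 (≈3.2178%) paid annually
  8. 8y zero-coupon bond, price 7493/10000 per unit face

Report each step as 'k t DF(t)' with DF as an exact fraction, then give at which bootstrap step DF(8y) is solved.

1 1 608/625
2 2 1889/2000
3 3 9351/10000
4 4 4489/5000
5 5 2199/2500
6 6 4201/5000
7 7 7983/10000
8 8 7493/10000
DF(8y) is solved at step 8

step 1 [1y] bond c/1=19/400: DF=(15922/15625 − 19/400·(0))/(1+19/400) = 608/625 ≈ 0.972800
step 2 [2y] zero: DF = P = 1889/2000 ≈ 0.944500
step 3 [3y] zero: DF = P = 9351/10000 ≈ 0.935100
step 4 [4y] bond c/1=3/80: DF=(415373/400000 − 3/80·(0.972800+0.944500+0.935100))/(1+3/80) = 4489/5000 ≈ 0.897800
step 5 [5y] zero: DF = P = 2199/2500 ≈ 0.879600
step 6 [6y] zero: DF = P = 4201/5000 ≈ 0.840200
step 7 [7y] swap r/1=2017/62683: DF=(1 − 2017/62683·(0.972800+0.944500+0.935100+0.897800+0.879600+0.840200))/(1+2017/62683) = 7983/10000 ≈ 0.798300
step 8 [8y] zero: DF = P = 7493/10000 ≈ 0.749300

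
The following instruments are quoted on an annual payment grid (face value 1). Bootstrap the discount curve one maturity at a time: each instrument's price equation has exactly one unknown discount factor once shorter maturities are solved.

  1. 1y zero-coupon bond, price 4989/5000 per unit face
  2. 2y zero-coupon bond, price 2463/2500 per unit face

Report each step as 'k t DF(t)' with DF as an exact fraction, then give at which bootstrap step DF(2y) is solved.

1 1 4989/5000
2 2 2463/2500
DF(2y) is solved at step 2

step 1 [1y] zero: DF = P = 4989/5000 ≈ 0.997800
step 2 [2y] zero: DF = P = 2463/2500 ≈ 0.985200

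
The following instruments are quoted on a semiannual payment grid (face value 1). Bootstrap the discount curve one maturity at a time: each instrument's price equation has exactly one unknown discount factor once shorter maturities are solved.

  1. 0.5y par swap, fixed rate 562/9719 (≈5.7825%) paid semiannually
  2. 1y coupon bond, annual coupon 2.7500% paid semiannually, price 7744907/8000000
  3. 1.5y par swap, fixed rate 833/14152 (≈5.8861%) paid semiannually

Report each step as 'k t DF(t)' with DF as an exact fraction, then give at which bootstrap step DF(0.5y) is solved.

1 1/2 9719/10000
2 1 4709/5000
3 3/2 9167/10000
DF(0.5y) is solved at step 1

step 1 [0.5y] swap r/2=281/9719: DF=(1 − 281/9719·(0))/(1+281/9719) = 9719/10000 ≈ 0.971900
step 2 [1y] bond c/2=11/800: DF=(7744907/8000000 − 11/800·(0.971900))/(1+11/800) = 4709/5000 ≈ 0.941800
step 3 [1.5y] swap r/2=833/28304: DF=(1 − 833/28304·(0.971900+0.941800))/(1+833/28304) = 9167/10000 ≈ 0.916700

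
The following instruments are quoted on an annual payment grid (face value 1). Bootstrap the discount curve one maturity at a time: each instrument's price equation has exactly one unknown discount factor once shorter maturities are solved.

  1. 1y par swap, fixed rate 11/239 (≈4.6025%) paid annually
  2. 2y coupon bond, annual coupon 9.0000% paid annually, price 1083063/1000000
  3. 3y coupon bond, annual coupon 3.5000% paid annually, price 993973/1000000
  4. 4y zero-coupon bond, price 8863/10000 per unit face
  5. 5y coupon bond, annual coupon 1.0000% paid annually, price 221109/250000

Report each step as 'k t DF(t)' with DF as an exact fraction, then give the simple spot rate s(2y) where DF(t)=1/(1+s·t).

1 1 239/250
2 2 9147/10000
3 3 8971/10000
4 4 8863/10000
5 5 1679/2000
s(2y) = (1/(9147/10000) − 1)/(2) = 853/18294 ≈ 4.6627%

step 1 [1y] swap r/1=11/239: DF=(1 − 11/239·(0))/(1+11/239) = 239/250 ≈ 0.956000
step 2 [2y] bond c/1=9/100: DF=(1083063/1000000 − 9/100·(0.956000))/(1+9/100) = 9147/10000 ≈ 0.914700
step 3 [3y] bond c/1=7/200: DF=(993973/1000000 − 7/200·(0.956000+0.914700))/(1+7/200) = 8971/10000 ≈ 0.897100
step 4 [4y] zero: DF = P = 8863/10000 ≈ 0.886300
step 5 [5y] bond c/1=1/100: DF=(221109/250000 − 1/100·(0.956000+0.914700+0.897100+0.886300))/(1+1/100) = 1679/2000 ≈ 0.839500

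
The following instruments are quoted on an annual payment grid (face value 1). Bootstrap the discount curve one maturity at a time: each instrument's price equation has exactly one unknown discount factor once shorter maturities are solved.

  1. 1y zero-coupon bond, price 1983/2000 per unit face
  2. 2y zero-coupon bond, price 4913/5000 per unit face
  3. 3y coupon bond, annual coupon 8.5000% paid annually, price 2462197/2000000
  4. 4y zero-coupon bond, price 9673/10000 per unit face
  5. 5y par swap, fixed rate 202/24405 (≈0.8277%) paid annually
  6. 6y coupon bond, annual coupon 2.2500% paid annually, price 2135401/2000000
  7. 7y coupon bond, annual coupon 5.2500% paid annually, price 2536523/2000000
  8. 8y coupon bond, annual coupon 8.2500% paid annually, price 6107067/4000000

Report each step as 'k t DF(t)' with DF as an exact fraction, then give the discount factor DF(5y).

step 1 [1y] zero: DF = P = 1983/2000 ≈ 0.991500
step 2 [2y] zero: DF = P = 4913/5000 ≈ 0.982600
step 3 [3y] bond c/1=17/200: DF=(2462197/2000000 − 17/200·(0.991500+0.982600))/(1+17/200) = 49/50 ≈ 0.980000
step 4 [4y] zero: DF = P = 9673/10000 ≈ 0.967300
step 5 [5y] swap r/1=202/24405: DF=(1 − 202/24405·(0.991500+0.982600+0.980000+0.967300))/(1+202/24405) = 2399/2500 ≈ 0.959600
step 6 [6y] bond c/1=9/400: DF=(2135401/2000000 − 9/400·(0.991500+0.982600+0.980000+0.967300+0.959600))/(1+9/400) = 1171/1250 ≈ 0.936800
step 7 [7y] bond c/1=21/400: DF=(2536523/2000000 − 21/400·(0.991500+0.982600+0.980000+0.967300+0.959600+0.936800))/(1+21/400) = 2287/2500 ≈ 0.914800
step 8 [8y] bond c/1=33/400: DF=(6107067/4000000 − 33/400·(0.991500+0.982600+0.980000+0.967300+0.959600+0.936800+0.914800))/(1+33/400) = 8973/10000 ≈ 0.897300

1 1 1983/2000
2 2 4913/5000
3 3 49/50
4 4 9673/10000
5 5 2399/2500
6 6 1171/1250
7 7 2287/2500
8 8 8973/10000
DF(5y) = 2399/2500 ≈ 0.959600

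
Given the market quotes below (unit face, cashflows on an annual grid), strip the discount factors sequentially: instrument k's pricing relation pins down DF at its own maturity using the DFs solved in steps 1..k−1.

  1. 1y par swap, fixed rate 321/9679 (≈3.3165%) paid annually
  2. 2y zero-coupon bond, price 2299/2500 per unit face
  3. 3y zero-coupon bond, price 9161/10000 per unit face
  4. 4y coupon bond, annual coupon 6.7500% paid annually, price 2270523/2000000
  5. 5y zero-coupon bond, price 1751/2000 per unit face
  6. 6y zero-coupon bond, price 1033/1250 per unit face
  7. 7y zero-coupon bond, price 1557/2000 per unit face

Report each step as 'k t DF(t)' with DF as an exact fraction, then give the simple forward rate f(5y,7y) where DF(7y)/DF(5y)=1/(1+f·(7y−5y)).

step 1 [1y] swap r/1=321/9679: DF=(1 − 321/9679·(0))/(1+321/9679) = 9679/10000 ≈ 0.967900
step 2 [2y] zero: DF = P = 2299/2500 ≈ 0.919600
step 3 [3y] zero: DF = P = 9161/10000 ≈ 0.916100
step 4 [4y] bond c/1=27/400: DF=(2270523/2000000 − 27/400·(0.967900+0.919600+0.916100))/(1+27/400) = 4431/5000 ≈ 0.886200
step 5 [5y] zero: DF = P = 1751/2000 ≈ 0.875500
step 6 [6y] zero: DF = P = 1033/1250 ≈ 0.826400
step 7 [7y] zero: DF = P = 1557/2000 ≈ 0.778500

1 1 9679/10000
2 2 2299/2500
3 3 9161/10000
4 4 4431/5000
5 5 1751/2000
6 6 1033/1250
7 7 1557/2000
f(5y,7y) = ((1751/2000)/(1557/2000) − 1)/(2) = 97/1557 ≈ 6.2299%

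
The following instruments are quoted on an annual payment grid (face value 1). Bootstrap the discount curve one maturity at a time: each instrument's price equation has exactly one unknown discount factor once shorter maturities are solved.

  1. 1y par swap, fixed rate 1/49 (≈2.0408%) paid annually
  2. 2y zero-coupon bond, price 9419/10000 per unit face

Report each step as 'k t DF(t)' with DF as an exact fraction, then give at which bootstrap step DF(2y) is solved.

step 1 [1y] swap r/1=1/49: DF=(1 − 1/49·(0))/(1+1/49) = 49/50 ≈ 0.980000
step 2 [2y] zero: DF = P = 9419/10000 ≈ 0.941900

1 1 49/50
2 2 9419/10000
DF(2y) is solved at step 2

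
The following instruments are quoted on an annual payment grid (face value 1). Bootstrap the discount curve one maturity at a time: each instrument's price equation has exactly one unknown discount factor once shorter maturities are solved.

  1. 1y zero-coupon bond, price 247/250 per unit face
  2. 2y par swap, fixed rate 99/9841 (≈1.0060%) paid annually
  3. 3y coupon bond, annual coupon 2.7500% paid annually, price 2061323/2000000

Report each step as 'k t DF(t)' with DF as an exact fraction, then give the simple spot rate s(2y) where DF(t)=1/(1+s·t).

1 1 247/250
2 2 4901/5000
3 3 594/625
s(2y) = (1/(4901/5000) − 1)/(2) = 99/9802 ≈ 1.0100%

step 1 [1y] zero: DF = P = 247/250 ≈ 0.988000
step 2 [2y] swap r/1=99/9841: DF=(1 − 99/9841·(0.988000))/(1+99/9841) = 4901/5000 ≈ 0.980200
step 3 [3y] bond c/1=11/400: DF=(2061323/2000000 − 11/400·(0.988000+0.980200))/(1+11/400) = 594/625 ≈ 0.950400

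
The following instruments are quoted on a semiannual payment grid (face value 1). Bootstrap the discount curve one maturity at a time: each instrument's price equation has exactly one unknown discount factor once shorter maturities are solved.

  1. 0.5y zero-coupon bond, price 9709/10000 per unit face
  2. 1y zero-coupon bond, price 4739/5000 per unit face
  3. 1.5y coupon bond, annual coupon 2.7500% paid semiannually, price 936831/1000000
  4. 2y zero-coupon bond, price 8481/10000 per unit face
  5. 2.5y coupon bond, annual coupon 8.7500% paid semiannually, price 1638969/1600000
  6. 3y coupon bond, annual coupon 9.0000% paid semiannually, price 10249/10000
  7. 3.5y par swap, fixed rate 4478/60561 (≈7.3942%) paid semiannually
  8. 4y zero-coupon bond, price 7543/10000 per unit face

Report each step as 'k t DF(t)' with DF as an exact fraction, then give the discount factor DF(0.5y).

step 1 [0.5y] zero: DF = P = 9709/10000 ≈ 0.970900
step 2 [1y] zero: DF = P = 4739/5000 ≈ 0.947800
step 3 [1.5y] bond c/2=11/800: DF=(936831/1000000 − 11/800·(0.970900+0.947800))/(1+11/800) = 8981/10000 ≈ 0.898100
step 4 [2y] zero: DF = P = 8481/10000 ≈ 0.848100
step 5 [2.5y] bond c/2=7/160: DF=(1638969/1600000 − 7/160·(0.970900+0.947800+0.898100+0.848100))/(1+7/160) = 4139/5000 ≈ 0.827800
step 6 [3y] bond c/2=9/200: DF=(10249/10000 − 9/200·(0.970900+0.947800+0.898100+0.848100+0.827800))/(1+9/200) = 7873/10000 ≈ 0.787300
step 7 [3.5y] swap r/2=2239/60561: DF=(1 − 2239/60561·(0.970900+0.947800+0.898100+0.848100+0.827800+0.787300))/(1+2239/60561) = 7761/10000 ≈ 0.776100
step 8 [4y] zero: DF = P = 7543/10000 ≈ 0.754300

1 1/2 9709/10000
2 1 4739/5000
3 3/2 8981/10000
4 2 8481/10000
5 5/2 4139/5000
6 3 7873/10000
7 7/2 7761/10000
8 4 7543/10000
DF(0.5y) = 9709/10000 ≈ 0.970900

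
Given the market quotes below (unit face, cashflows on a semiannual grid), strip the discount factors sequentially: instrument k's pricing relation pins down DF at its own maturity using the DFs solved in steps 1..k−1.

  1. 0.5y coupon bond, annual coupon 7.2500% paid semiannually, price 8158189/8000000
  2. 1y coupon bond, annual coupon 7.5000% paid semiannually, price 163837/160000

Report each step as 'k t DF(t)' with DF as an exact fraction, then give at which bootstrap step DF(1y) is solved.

step 1 [0.5y] bond c/2=29/800: DF=(8158189/8000000 − 29/800·(0))/(1+29/800) = 9841/10000 ≈ 0.984100
step 2 [1y] bond c/2=3/80: DF=(163837/160000 − 3/80·(0.984100))/(1+3/80) = 4757/5000 ≈ 0.951400

1 1/2 9841/10000
2 1 4757/5000
DF(1y) is solved at step 2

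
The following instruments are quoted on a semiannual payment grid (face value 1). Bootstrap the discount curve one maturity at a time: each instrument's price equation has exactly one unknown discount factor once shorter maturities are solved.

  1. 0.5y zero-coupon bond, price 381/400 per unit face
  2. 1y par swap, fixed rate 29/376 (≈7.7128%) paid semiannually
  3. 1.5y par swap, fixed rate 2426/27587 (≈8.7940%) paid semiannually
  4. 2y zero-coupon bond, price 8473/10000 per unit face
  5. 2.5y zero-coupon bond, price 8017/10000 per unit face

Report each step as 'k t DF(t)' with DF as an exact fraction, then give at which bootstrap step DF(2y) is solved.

step 1 [0.5y] zero: DF = P = 381/400 ≈ 0.952500
step 2 [1y] swap r/2=29/752: DF=(1 − 29/752·(0.952500))/(1+29/752) = 371/400 ≈ 0.927500
step 3 [1.5y] swap r/2=1213/27587: DF=(1 − 1213/27587·(0.952500+0.927500))/(1+1213/27587) = 8787/10000 ≈ 0.878700
step 4 [2y] zero: DF = P = 8473/10000 ≈ 0.847300
step 5 [2.5y] zero: DF = P = 8017/10000 ≈ 0.801700

1 1/2 381/400
2 1 371/400
3 3/2 8787/10000
4 2 8473/10000
5 5/2 8017/10000
DF(2y) is solved at step 4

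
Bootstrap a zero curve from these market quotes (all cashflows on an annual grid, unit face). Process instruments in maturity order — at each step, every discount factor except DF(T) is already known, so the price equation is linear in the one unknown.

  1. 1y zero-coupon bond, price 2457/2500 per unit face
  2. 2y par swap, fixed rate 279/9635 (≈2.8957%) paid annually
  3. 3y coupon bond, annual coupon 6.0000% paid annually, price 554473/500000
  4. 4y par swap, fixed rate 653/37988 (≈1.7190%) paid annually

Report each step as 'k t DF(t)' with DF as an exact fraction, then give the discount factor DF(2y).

1 1 2457/2500
2 2 4721/5000
3 3 9371/10000
4 4 9347/10000
DF(2y) = 4721/5000 ≈ 0.944200

step 1 [1y] zero: DF = P = 2457/2500 ≈ 0.982800
step 2 [2y] swap r/1=279/9635: DF=(1 − 279/9635·(0.982800))/(1+279/9635) = 4721/5000 ≈ 0.944200
step 3 [3y] bond c/1=3/50: DF=(554473/500000 − 3/50·(0.982800+0.944200))/(1+3/50) = 9371/10000 ≈ 0.937100
step 4 [4y] swap r/1=653/37988: DF=(1 − 653/37988·(0.982800+0.944200+0.937100))/(1+653/37988) = 9347/10000 ≈ 0.934700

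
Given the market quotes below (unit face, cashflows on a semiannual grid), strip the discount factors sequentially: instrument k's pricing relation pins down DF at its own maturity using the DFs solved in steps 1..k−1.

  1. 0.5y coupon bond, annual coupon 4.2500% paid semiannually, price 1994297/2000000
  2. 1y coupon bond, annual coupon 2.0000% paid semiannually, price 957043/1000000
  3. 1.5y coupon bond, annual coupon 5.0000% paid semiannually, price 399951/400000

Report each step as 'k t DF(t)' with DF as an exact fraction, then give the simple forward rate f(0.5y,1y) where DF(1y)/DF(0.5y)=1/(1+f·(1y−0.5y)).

1 1/2 2441/2500
2 1 9379/10000
3 3/2 1161/1250
f(0.5y,1y) = ((2441/2500)/(9379/10000) − 1)/(1/2) = 770/9379 ≈ 8.2098%

step 1 [0.5y] bond c/2=17/800: DF=(1994297/2000000 − 17/800·(0))/(1+17/800) = 2441/2500 ≈ 0.976400
step 2 [1y] bond c/2=1/100: DF=(957043/1000000 − 1/100·(0.976400))/(1+1/100) = 9379/10000 ≈ 0.937900
step 3 [1.5y] bond c/2=1/40: DF=(399951/400000 − 1/40·(0.976400+0.937900))/(1+1/40) = 1161/1250 ≈ 0.928800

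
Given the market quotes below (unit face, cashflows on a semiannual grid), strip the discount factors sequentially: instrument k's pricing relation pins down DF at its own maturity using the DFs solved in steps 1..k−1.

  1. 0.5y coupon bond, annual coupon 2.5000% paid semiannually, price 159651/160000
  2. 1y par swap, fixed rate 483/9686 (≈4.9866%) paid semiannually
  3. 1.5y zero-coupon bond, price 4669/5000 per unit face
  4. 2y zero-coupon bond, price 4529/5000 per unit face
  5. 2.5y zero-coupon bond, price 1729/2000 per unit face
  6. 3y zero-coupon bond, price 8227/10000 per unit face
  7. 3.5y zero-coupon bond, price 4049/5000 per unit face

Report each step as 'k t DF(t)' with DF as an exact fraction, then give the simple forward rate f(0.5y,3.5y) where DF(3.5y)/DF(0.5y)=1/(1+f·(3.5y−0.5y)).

1 1/2 1971/2000
2 1 9517/10000
3 3/2 4669/5000
4 2 4529/5000
5 5/2 1729/2000
6 3 8227/10000
7 7/2 4049/5000
f(0.5y,3.5y) = ((1971/2000)/(4049/5000) − 1)/(3) = 1757/24294 ≈ 7.2322%

step 1 [0.5y] bond c/2=1/80: DF=(159651/160000 − 1/80·(0))/(1+1/80) = 1971/2000 ≈ 0.985500
step 2 [1y] swap r/2=483/19372: DF=(1 − 483/19372·(0.985500))/(1+483/19372) = 9517/10000 ≈ 0.951700
step 3 [1.5y] zero: DF = P = 4669/5000 ≈ 0.933800
step 4 [2y] zero: DF = P = 4529/5000 ≈ 0.905800
step 5 [2.5y] zero: DF = P = 1729/2000 ≈ 0.864500
step 6 [3y] zero: DF = P = 8227/10000 ≈ 0.822700
step 7 [3.5y] zero: DF = P = 4049/5000 ≈ 0.809800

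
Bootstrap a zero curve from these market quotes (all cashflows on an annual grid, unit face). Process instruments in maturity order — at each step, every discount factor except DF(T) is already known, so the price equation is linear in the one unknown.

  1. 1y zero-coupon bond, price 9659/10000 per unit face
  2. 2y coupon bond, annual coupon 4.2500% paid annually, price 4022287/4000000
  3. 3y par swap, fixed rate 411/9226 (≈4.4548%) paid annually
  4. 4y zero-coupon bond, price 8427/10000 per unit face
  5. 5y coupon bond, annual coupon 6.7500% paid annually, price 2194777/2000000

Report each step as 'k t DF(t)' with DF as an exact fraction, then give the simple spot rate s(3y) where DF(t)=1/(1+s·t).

1 1 9659/10000
2 2 2313/2500
3 3 8767/10000
4 4 8427/10000
5 5 7997/10000
s(3y) = (1/(8767/10000) − 1)/(3) = 411/8767 ≈ 4.6880%

step 1 [1y] zero: DF = P = 9659/10000 ≈ 0.965900
step 2 [2y] bond c/1=17/400: DF=(4022287/4000000 − 17/400·(0.965900))/(1+17/400) = 2313/2500 ≈ 0.925200
step 3 [3y] swap r/1=411/9226: DF=(1 − 411/9226·(0.965900+0.925200))/(1+411/9226) = 8767/10000 ≈ 0.876700
step 4 [4y] zero: DF = P = 8427/10000 ≈ 0.842700
step 5 [5y] bond c/1=27/400: DF=(2194777/2000000 − 27/400·(0.965900+0.925200+0.876700+0.842700))/(1+27/400) = 7997/10000 ≈ 0.799700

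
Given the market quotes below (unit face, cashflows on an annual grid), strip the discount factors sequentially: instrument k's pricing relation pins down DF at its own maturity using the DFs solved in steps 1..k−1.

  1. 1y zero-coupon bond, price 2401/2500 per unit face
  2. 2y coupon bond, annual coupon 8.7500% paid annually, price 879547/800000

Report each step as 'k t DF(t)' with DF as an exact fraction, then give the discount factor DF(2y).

step 1 [1y] zero: DF = P = 2401/2500 ≈ 0.960400
step 2 [2y] bond c/1=7/80: DF=(879547/800000 − 7/80·(0.960400))/(1+7/80) = 9337/10000 ≈ 0.933700

1 1 2401/2500
2 2 9337/10000
DF(2y) = 9337/10000 ≈ 0.933700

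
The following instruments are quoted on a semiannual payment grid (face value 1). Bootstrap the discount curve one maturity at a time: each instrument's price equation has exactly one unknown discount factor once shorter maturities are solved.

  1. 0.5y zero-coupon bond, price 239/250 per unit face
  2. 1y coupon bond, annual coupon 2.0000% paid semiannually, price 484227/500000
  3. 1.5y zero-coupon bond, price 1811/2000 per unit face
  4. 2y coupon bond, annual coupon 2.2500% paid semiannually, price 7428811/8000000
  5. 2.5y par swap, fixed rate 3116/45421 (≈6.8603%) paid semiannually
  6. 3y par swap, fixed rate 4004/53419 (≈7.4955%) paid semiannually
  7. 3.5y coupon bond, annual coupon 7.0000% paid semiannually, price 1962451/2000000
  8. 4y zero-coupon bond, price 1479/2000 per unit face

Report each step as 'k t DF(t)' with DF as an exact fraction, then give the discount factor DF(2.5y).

step 1 [0.5y] zero: DF = P = 239/250 ≈ 0.956000
step 2 [1y] bond c/2=1/100: DF=(484227/500000 − 1/100·(0.956000))/(1+1/100) = 4747/5000 ≈ 0.949400
step 3 [1.5y] zero: DF = P = 1811/2000 ≈ 0.905500
step 4 [2y] bond c/2=9/800: DF=(7428811/8000000 − 9/800·(0.956000+0.949400+0.905500))/(1+9/800) = 887/1000 ≈ 0.887000
step 5 [2.5y] swap r/2=1558/45421: DF=(1 − 1558/45421·(0.956000+0.949400+0.905500+0.887000))/(1+1558/45421) = 4221/5000 ≈ 0.844200
step 6 [3y] swap r/2=2002/53419: DF=(1 − 2002/53419·(0.956000+0.949400+0.905500+0.887000+0.844200))/(1+2002/53419) = 3999/5000 ≈ 0.799800
step 7 [3.5y] bond c/2=7/200: DF=(1962451/2000000 − 7/200·(0.956000+0.949400+0.905500+0.887000+0.844200+0.799800))/(1+7/200) = 3837/5000 ≈ 0.767400
step 8 [4y] zero: DF = P = 1479/2000 ≈ 0.739500

1 1/2 239/250
2 1 4747/5000
3 3/2 1811/2000
4 2 887/1000
5 5/2 4221/5000
6 3 3999/5000
7 7/2 3837/5000
8 4 1479/2000
DF(2.5y) = 4221/5000 ≈ 0.844200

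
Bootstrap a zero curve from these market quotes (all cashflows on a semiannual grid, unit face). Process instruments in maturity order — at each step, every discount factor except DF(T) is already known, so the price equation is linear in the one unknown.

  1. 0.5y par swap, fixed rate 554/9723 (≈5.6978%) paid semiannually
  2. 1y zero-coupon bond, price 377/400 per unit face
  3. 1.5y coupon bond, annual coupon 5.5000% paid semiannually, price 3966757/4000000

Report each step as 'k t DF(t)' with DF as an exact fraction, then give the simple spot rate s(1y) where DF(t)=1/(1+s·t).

step 1 [0.5y] swap r/2=277/9723: DF=(1 − 277/9723·(0))/(1+277/9723) = 9723/10000 ≈ 0.972300
step 2 [1y] zero: DF = P = 377/400 ≈ 0.942500
step 3 [1.5y] bond c/2=11/400: DF=(3966757/4000000 − 11/400·(0.972300+0.942500))/(1+11/400) = 9139/10000 ≈ 0.913900

1 1/2 9723/10000
2 1 377/400
3 3/2 9139/10000
s(1y) = (1/(377/400) − 1)/(1) = 23/377 ≈ 6.1008%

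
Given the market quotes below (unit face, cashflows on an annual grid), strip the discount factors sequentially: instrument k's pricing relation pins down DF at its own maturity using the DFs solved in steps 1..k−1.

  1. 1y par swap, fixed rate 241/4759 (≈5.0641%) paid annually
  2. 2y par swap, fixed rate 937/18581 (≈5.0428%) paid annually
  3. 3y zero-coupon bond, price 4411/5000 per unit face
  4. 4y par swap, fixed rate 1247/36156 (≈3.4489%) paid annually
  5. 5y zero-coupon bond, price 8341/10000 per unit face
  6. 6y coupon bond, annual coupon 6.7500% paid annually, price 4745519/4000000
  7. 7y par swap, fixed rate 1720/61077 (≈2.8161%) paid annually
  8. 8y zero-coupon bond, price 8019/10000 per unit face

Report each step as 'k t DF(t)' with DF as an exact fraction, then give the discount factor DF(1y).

1 1 4759/5000
2 2 9063/10000
3 3 4411/5000
4 4 8753/10000
5 5 8341/10000
6 6 83/100
7 7 207/250
8 8 8019/10000
DF(1y) = 4759/5000 ≈ 0.951800

step 1 [1y] swap r/1=241/4759: DF=(1 − 241/4759·(0))/(1+241/4759) = 4759/5000 ≈ 0.951800
step 2 [2y] swap r/1=937/18581: DF=(1 − 937/18581·(0.951800))/(1+937/18581) = 9063/10000 ≈ 0.906300
step 3 [3y] zero: DF = P = 4411/5000 ≈ 0.882200
step 4 [4y] swap r/1=1247/36156: DF=(1 − 1247/36156·(0.951800+0.906300+0.882200))/(1+1247/36156) = 8753/10000 ≈ 0.875300
step 5 [5y] zero: DF = P = 8341/10000 ≈ 0.834100
step 6 [6y] bond c/1=27/400: DF=(4745519/4000000 − 27/400·(0.951800+0.906300+0.882200+0.875300+0.834100))/(1+27/400) = 83/100 ≈ 0.830000
step 7 [7y] swap r/1=1720/61077: DF=(1 − 1720/61077·(0.951800+0.906300+0.882200+0.875300+0.834100+0.830000))/(1+1720/61077) = 207/250 ≈ 0.828000
step 8 [8y] zero: DF = P = 8019/10000 ≈ 0.801900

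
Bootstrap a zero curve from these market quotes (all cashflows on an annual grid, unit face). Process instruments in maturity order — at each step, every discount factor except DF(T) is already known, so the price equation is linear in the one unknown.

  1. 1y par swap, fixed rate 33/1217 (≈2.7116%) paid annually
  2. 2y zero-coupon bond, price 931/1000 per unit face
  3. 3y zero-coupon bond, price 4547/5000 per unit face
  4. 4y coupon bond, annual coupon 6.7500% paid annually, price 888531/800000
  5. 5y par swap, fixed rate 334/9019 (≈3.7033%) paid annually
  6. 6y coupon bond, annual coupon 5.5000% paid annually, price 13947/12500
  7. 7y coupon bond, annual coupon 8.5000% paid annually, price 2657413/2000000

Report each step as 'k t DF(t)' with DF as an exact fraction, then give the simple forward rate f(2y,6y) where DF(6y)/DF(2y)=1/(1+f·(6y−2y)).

step 1 [1y] swap r/1=33/1217: DF=(1 − 33/1217·(0))/(1+33/1217) = 1217/1250 ≈ 0.973600
step 2 [2y] zero: DF = P = 931/1000 ≈ 0.931000
step 3 [3y] zero: DF = P = 4547/5000 ≈ 0.909400
step 4 [4y] bond c/1=27/400: DF=(888531/800000 − 27/400·(0.973600+0.931000+0.909400))/(1+27/400) = 69/80 ≈ 0.862500
step 5 [5y] swap r/1=334/9019: DF=(1 − 334/9019·(0.973600+0.931000+0.909400+0.862500))/(1+334/9019) = 833/1000 ≈ 0.833000
step 6 [6y] bond c/1=11/200: DF=(13947/12500 − 11/200·(0.973600+0.931000+0.909400+0.862500+0.833000))/(1+11/200) = 329/400 ≈ 0.822500
step 7 [7y] bond c/1=17/200: DF=(2657413/2000000 − 17/200·(0.973600+0.931000+0.909400+0.862500+0.833000+0.822500))/(1+17/200) = 8069/10000 ≈ 0.806900

1 1 1217/1250
2 2 931/1000
3 3 4547/5000
4 4 69/80
5 5 833/1000
6 6 329/400
7 7 8069/10000
f(2y,6y) = ((931/1000)/(329/400) − 1)/(4) = 31/940 ≈ 3.2979%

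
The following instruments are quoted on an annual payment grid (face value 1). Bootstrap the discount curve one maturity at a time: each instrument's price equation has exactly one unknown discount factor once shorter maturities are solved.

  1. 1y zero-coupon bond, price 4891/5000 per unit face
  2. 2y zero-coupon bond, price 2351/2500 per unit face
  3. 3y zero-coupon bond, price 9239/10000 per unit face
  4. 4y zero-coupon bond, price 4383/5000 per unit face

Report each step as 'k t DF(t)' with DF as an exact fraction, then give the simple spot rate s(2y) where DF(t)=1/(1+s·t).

step 1 [1y] zero: DF = P = 4891/5000 ≈ 0.978200
step 2 [2y] zero: DF = P = 2351/2500 ≈ 0.940400
step 3 [3y] zero: DF = P = 9239/10000 ≈ 0.923900
step 4 [4y] zero: DF = P = 4383/5000 ≈ 0.876600

1 1 4891/5000
2 2 2351/2500
3 3 9239/10000
4 4 4383/5000
s(2y) = (1/(2351/2500) − 1)/(2) = 149/4702 ≈ 3.1689%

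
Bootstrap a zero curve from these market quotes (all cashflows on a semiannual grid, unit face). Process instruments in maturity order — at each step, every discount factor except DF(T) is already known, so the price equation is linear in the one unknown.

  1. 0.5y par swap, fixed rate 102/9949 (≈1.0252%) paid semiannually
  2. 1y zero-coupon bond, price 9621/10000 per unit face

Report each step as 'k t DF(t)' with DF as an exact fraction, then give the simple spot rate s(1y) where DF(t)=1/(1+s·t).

step 1 [0.5y] swap r/2=51/9949: DF=(1 − 51/9949·(0))/(1+51/9949) = 9949/10000 ≈ 0.994900
step 2 [1y] zero: DF = P = 9621/10000 ≈ 0.962100

1 1/2 9949/10000
2 1 9621/10000
s(1y) = (1/(9621/10000) − 1)/(1) = 379/9621 ≈ 3.9393%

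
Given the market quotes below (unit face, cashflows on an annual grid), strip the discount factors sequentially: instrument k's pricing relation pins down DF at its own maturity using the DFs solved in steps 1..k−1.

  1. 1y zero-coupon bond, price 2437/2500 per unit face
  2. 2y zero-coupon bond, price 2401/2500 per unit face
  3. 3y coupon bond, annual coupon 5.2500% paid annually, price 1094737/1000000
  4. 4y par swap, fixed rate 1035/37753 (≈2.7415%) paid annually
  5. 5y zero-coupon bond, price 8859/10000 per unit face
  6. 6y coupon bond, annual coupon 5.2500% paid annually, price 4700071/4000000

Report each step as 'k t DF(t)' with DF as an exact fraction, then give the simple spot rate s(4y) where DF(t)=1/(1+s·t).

1 1 2437/2500
2 2 2401/2500
3 3 2359/2500
4 4 1793/2000
5 5 8859/10000
6 6 8839/10000
s(4y) = (1/(1793/2000) − 1)/(4) = 207/7172 ≈ 2.8862%

step 1 [1y] zero: DF = P = 2437/2500 ≈ 0.974800
step 2 [2y] zero: DF = P = 2401/2500 ≈ 0.960400
step 3 [3y] bond c/1=21/400: DF=(1094737/1000000 − 21/400·(0.974800+0.960400))/(1+21/400) = 2359/2500 ≈ 0.943600
step 4 [4y] swap r/1=1035/37753: DF=(1 − 1035/37753·(0.974800+0.960400+0.943600))/(1+1035/37753) = 1793/2000 ≈ 0.896500
step 5 [5y] zero: DF = P = 8859/10000 ≈ 0.885900
step 6 [6y] bond c/1=21/400: DF=(4700071/4000000 − 21/400·(0.974800+0.960400+0.943600+0.896500+0.885900))/(1+21/400) = 8839/10000 ≈ 0.883900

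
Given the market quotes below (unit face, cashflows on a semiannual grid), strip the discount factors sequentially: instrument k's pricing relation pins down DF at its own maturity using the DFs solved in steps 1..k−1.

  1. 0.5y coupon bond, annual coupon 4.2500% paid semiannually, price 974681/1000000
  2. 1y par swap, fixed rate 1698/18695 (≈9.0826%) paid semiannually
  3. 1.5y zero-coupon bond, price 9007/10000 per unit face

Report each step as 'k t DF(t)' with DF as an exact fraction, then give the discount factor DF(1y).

step 1 [0.5y] bond c/2=17/800: DF=(974681/1000000 − 17/800·(0))/(1+17/800) = 1193/1250 ≈ 0.954400
step 2 [1y] swap r/2=849/18695: DF=(1 − 849/18695·(0.954400))/(1+849/18695) = 9151/10000 ≈ 0.915100
step 3 [1.5y] zero: DF = P = 9007/10000 ≈ 0.900700

1 1/2 1193/1250
2 1 9151/10000
3 3/2 9007/10000
DF(1y) = 9151/10000 ≈ 0.915100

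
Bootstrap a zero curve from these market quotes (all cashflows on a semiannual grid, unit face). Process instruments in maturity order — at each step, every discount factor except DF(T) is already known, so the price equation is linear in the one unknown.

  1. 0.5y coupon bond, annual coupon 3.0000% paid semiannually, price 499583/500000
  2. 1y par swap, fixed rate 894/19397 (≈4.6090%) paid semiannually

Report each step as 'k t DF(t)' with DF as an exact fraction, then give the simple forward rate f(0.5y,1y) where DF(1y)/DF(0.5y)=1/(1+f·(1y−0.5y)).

1 1/2 2461/2500
2 1 9553/10000
f(0.5y,1y) = ((2461/2500)/(9553/10000) − 1)/(1/2) = 582/9553 ≈ 6.0923%

step 1 [0.5y] bond c/2=3/200: DF=(499583/500000 − 3/200·(0))/(1+3/200) = 2461/2500 ≈ 0.984400
step 2 [1y] swap r/2=447/19397: DF=(1 − 447/19397·(0.984400))/(1+447/19397) = 9553/10000 ≈ 0.955300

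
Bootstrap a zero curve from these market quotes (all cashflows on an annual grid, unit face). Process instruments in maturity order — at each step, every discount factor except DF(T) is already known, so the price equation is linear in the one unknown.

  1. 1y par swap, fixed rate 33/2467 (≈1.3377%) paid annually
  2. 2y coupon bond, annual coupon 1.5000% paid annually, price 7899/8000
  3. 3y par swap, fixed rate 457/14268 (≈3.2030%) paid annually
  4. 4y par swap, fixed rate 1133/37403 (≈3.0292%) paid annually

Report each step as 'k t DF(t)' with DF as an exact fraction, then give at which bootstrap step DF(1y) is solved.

1 1 2467/2500
2 2 4791/5000
3 3 4543/5000
4 4 8867/10000
DF(1y) is solved at step 1

step 1 [1y] swap r/1=33/2467: DF=(1 − 33/2467·(0))/(1+33/2467) = 2467/2500 ≈ 0.986800
step 2 [2y] bond c/1=3/200: DF=(7899/8000 − 3/200·(0.986800))/(1+3/200) = 4791/5000 ≈ 0.958200
step 3 [3y] swap r/1=457/14268: DF=(1 − 457/14268·(0.986800+0.958200))/(1+457/14268) = 4543/5000 ≈ 0.908600
step 4 [4y] swap r/1=1133/37403: DF=(1 − 1133/37403·(0.986800+0.958200+0.908600))/(1+1133/37403) = 8867/10000 ≈ 0.886700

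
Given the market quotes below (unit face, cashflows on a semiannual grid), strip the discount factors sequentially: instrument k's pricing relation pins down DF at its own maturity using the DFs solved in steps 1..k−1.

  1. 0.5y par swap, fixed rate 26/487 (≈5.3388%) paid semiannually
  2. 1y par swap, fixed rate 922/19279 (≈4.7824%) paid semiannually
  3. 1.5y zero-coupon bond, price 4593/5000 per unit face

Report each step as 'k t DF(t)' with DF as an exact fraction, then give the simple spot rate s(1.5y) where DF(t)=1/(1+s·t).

1 1/2 487/500
2 1 9539/10000
3 3/2 4593/5000
s(1.5y) = (1/(4593/5000) − 1)/(3/2) = 814/13779 ≈ 5.9075%

step 1 [0.5y] swap r/2=13/487: DF=(1 − 13/487·(0))/(1+13/487) = 487/500 ≈ 0.974000
step 2 [1y] swap r/2=461/19279: DF=(1 − 461/19279·(0.974000))/(1+461/19279) = 9539/10000 ≈ 0.953900
step 3 [1.5y] zero: DF = P = 4593/5000 ≈ 0.918600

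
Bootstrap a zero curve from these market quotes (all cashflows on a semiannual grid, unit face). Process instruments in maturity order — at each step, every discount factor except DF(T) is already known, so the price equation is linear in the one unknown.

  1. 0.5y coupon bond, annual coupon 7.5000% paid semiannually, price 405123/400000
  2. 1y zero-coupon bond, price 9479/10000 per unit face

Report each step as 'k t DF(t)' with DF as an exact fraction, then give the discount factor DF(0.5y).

1 1/2 4881/5000
2 1 9479/10000
DF(0.5y) = 4881/5000 ≈ 0.976200

step 1 [0.5y] bond c/2=3/80: DF=(405123/400000 − 3/80·(0))/(1+3/80) = 4881/5000 ≈ 0.976200
step 2 [1y] zero: DF = P = 9479/10000 ≈ 0.947900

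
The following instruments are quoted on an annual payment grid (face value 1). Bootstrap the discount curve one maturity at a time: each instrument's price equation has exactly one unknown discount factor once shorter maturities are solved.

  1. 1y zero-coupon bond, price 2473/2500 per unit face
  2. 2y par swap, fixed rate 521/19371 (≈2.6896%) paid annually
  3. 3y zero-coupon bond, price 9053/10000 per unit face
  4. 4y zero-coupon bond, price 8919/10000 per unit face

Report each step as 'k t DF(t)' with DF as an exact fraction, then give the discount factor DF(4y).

1 1 2473/2500
2 2 9479/10000
3 3 9053/10000
4 4 8919/10000
DF(4y) = 8919/10000 ≈ 0.891900

step 1 [1y] zero: DF = P = 2473/2500 ≈ 0.989200
step 2 [2y] swap r/1=521/19371: DF=(1 − 521/19371·(0.989200))/(1+521/19371) = 9479/10000 ≈ 0.947900
step 3 [3y] zero: DF = P = 9053/10000 ≈ 0.905300
step 4 [4y] zero: DF = P = 8919/10000 ≈ 0.891900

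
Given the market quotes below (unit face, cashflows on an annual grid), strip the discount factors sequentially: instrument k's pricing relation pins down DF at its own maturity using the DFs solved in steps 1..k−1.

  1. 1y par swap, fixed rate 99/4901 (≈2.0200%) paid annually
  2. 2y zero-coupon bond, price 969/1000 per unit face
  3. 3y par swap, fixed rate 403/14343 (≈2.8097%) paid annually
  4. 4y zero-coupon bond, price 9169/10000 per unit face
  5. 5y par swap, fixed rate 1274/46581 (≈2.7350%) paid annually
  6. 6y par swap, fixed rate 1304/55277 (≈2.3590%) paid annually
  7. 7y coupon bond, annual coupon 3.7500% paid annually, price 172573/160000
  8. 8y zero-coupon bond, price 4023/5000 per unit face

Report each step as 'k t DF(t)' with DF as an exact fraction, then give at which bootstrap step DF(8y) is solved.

1 1 4901/5000
2 2 969/1000
3 3 4597/5000
4 4 9169/10000
5 5 4363/5000
6 6 1087/1250
7 7 4199/5000
8 8 4023/5000
DF(8y) is solved at step 8

step 1 [1y] swap r/1=99/4901: DF=(1 − 99/4901·(0))/(1+99/4901) = 4901/5000 ≈ 0.980200
step 2 [2y] zero: DF = P = 969/1000 ≈ 0.969000
step 3 [3y] swap r/1=403/14343: DF=(1 − 403/14343·(0.980200+0.969000))/(1+403/14343) = 4597/5000 ≈ 0.919400
step 4 [4y] zero: DF = P = 9169/10000 ≈ 0.916900
step 5 [5y] swap r/1=1274/46581: DF=(1 − 1274/46581·(0.980200+0.969000+0.919400+0.916900))/(1+1274/46581) = 4363/5000 ≈ 0.872600
step 6 [6y] swap r/1=1304/55277: DF=(1 − 1304/55277·(0.980200+0.969000+0.919400+0.916900+0.872600))/(1+1304/55277) = 1087/1250 ≈ 0.869600
step 7 [7y] bond c/1=3/80: DF=(172573/160000 − 3/80·(0.980200+0.969000+0.919400+0.916900+0.872600+0.869600))/(1+3/80) = 4199/5000 ≈ 0.839800
step 8 [8y] zero: DF = P = 4023/5000 ≈ 0.804600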